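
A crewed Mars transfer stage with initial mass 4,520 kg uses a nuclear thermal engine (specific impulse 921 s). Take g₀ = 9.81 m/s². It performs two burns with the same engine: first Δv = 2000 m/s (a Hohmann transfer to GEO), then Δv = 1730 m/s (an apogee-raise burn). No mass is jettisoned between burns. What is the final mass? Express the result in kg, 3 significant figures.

v_e = Isp · g₀ = 921 × 9.81 = 9035.0 m/s.
After the first burn: m = 4520 × exp(−2000/9035.0) = 4520 × 0.80143 = 3,622.46 kg.
After the second burn: m = 3,622.46 × exp(−1730/9035.0) = 3,622.46 × 0.82574 = 2,991.21 kg.

final mass ≈ 2990 kg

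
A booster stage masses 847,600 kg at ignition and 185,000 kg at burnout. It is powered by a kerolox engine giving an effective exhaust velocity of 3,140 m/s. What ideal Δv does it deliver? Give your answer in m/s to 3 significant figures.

Δv ≈ 4780 m/s

By the Tsiolkovsky rocket equation, Δv = v_e · ln(m₀/m_f) = 3140.0 × ln(4.582) = 3140.0 × 1.5221 ≈ 4779.2 m/s.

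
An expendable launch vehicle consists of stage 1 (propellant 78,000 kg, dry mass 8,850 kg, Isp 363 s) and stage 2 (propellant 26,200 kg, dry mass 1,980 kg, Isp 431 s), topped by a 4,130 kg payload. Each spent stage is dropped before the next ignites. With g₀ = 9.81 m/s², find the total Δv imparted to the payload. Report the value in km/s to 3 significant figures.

Δv ≈ 10.8 km/s

Ignition mass of stage 1 = 78,000+8,850 + 26,200+1,980 + 4,130 = 119,160 kg.
Stage 1: m₀ = 119,160 kg, m_f = 119,160 − 78,000 = 41,160 kg; Δv = 363×9.81×ln(2.895) = 3561.0×1.0630 ≈ 3785 m/s.
Stage 2: m₀ = 32,310 kg, m_f = 32,310 − 26,200 = 6,110 kg; Δv = 431×9.81×ln(5.288) = 4228.1×1.6655 ≈ 7042 m/s.
Total Δv = 3785 + 7042 = 10827 m/s.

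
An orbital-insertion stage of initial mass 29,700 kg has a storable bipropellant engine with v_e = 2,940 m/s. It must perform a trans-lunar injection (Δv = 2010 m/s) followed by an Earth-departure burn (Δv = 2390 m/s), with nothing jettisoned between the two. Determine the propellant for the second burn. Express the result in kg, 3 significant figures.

propellant for the second burn ≈ 8340 kg

After the first burn: m = 29700 × exp(−2010/2940.0) = 29700 × 0.50476 = 14,991.4 kg.
After the second burn: m = 14,991.4 × exp(−2390/2940.0) = 14,991.4 × 0.44356 = 6,649.59 kg.
Second-burn propellant = 14,991.4 − 6,649.59 = 8,341.81 kg.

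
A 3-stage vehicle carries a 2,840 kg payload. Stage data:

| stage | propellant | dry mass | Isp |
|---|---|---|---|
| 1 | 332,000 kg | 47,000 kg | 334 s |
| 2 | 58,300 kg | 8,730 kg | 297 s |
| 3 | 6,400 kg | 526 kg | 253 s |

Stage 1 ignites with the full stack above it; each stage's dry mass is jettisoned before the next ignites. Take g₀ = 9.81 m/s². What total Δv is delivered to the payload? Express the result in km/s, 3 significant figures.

Δv ≈ 11.1 km/s

Ignition mass of stage 1 = 332,000+47,000 + 58,300+8,730 + 6,400+526 + 2,840 = 455,796 kg.
Stage 1: m₀ = 455,796 kg, m_f = 455,796 − 332,000 = 123,796 kg; Δv = 334×9.81×ln(3.682) = 3276.5×1.3034 ≈ 4271 m/s.
Stage 2: m₀ = 76,796 kg, m_f = 76,796 − 58,300 = 18,496 kg; Δv = 297×9.81×ln(4.152) = 2913.6×1.4236 ≈ 4148 m/s.
Stage 3: m₀ = 9,766 kg, m_f = 9,766 − 6,400 = 3,366 kg; Δv = 253×9.81×ln(2.901) = 2481.9×1.0652 ≈ 2644 m/s.
Total Δv = 4271 + 4148 + 2644 = 11063 m/s.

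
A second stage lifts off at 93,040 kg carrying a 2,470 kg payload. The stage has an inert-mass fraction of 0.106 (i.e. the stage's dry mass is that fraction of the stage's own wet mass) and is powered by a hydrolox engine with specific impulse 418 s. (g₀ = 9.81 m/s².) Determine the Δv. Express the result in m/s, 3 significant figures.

Δv ≈ 8370 m/s

Stage wet mass = m₀ − payload = 93,040 − 2,470 = 90,570 kg.
Stage dry mass = ε × stage wet mass = 0.106 × 90,570 = 9,600.42 kg.
Burnout mass m_f = stage dry + payload = 9,600.42 + 2,470 = 12,070.42 kg.
v_e = Isp · g₀ = 418 × 9.81 = 4100.6 m/s.
Using Δv = v_e ln(m₀/m_f): Δv = v_e · ln(93,040/12,070.42) = 4100.6 × ln(7.708) = 4100.6 × 2.0423 ≈ 8374 m/s.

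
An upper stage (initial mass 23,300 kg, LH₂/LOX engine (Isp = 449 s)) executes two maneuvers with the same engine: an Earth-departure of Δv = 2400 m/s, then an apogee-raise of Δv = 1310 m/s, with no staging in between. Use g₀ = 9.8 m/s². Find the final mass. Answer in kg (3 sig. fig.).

v_e = Isp · g₀ = 449 × 9.8 = 4400.2 m/s.
After the first burn: m = 23300 × exp(−2400/4400.2) = 23300 × 0.57959 = 13,504.4 kg.
After the second burn: m = 13,504.4 × exp(−1310/4400.2) = 13,504.4 × 0.74251 = 10,027.2 kg.

final mass ≈ 10000 kg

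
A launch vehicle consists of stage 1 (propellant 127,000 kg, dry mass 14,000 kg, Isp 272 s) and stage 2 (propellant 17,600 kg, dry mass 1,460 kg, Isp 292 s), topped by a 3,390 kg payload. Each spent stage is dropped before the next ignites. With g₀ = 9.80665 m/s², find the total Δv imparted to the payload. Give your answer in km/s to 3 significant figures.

Δv ≈ 8.39 km/s

Ignition mass of stage 1 = 127,000+14,000 + 17,600+1,460 + 3,390 = 163,450 kg.
Stage 1: m₀ = 163,450 kg, m_f = 163,450 − 127,000 = 36,450 kg; Δv = 272×9.80665×ln(4.484) = 2667.4×1.5006 ≈ 4003 m/s.
Stage 2: m₀ = 22,450 kg, m_f = 22,450 − 17,600 = 4,850 kg; Δv = 292×9.80665×ln(4.629) = 2863.5×1.5323 ≈ 4388 m/s.
Total Δv = 4003 + 4388 = 8391 m/s.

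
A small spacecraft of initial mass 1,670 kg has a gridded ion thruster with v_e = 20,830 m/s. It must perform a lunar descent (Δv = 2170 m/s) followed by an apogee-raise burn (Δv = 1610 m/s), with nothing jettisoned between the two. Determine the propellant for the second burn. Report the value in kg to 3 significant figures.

propellant for the second burn ≈ 112 kg

After the first burn: m = 1670 × exp(−2170/20830.0) = 1670 × 0.90107 = 1,504.79 kg.
After the second burn: m = 1,504.79 × exp(−1610/20830.0) = 1,504.79 × 0.92562 = 1,392.86 kg.
Second-burn propellant = 1,504.79 − 1,392.86 = 111.93 kg.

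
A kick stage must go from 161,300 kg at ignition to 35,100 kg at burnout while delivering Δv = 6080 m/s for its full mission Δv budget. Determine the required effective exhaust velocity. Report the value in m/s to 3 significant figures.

ln(m₀/m_f) = ln(161300/35100) = ln(4.595) = 1.5251.
Rocket equation: v_e = Δv / ln(m₀/m_f) = 6080 / 1.5251 = 3986.7 m/s.

v_e ≈ 3990 m/s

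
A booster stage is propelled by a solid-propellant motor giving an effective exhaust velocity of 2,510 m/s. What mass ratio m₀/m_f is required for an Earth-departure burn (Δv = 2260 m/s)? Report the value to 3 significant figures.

By the Tsiolkovsky rocket equation, m₀/m_f = exp(Δv / v_e) = exp(2260 / 2510.0) = exp(0.9004) = 2.4606.

mass ratio ≈ 2.46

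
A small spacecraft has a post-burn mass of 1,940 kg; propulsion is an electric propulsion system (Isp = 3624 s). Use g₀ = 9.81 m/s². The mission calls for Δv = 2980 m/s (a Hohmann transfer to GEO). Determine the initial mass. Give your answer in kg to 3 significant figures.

v_e = Isp · g₀ = 3624 × 9.81 = 35551.4 m/s.
Rocket equation: m₀/m_f = exp(Δv / v_e) = exp(2980 / 35551.4) = exp(0.0838) = 1.0874.
m₀ = m_f × 1.0874 = 1,940 × 1.0874 = 2,109.56 kg.

initial mass ≈ 2110 kg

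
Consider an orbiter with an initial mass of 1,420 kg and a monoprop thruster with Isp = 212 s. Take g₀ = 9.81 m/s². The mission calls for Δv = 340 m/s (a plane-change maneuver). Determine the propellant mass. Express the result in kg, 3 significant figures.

v_e = Isp · g₀ = 212 × 9.81 = 2079.7 m/s.
m₀/m_f = exp(Δv / v_e) = exp(340 / 2079.7) = exp(0.1635) = 1.1776.
m_f = 1,420 / 1.1776 = 1,205.84 kg, so propellant = m₀ − m_f = 1,420 − 1,205.84 = 214.16 kg.

propellant mass ≈ 214 kg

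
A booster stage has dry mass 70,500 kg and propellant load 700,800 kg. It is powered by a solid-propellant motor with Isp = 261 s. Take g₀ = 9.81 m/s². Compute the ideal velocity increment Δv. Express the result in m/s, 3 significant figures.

Δv ≈ 6130 m/s

v_e = Isp · g₀ = 261 × 9.81 = 2560.4 m/s.
m₀ = m_dry + m_prop = 70,500 + 700,800 = 771,300 kg.
Δv = v_e · ln(m₀/m_f) = 2560.4 × ln(10.94) = 2560.4 × 2.3925 ≈ 6125.7 m/s.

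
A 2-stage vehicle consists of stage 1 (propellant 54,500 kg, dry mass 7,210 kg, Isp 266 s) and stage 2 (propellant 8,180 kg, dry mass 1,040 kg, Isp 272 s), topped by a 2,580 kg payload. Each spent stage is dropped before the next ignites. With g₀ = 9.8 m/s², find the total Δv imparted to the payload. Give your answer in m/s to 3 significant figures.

Δv ≈ 6680 m/s

Ignition mass of stage 1 = 54,500+7,210 + 8,180+1,040 + 2,580 = 73,510 kg.
Stage 1: m₀ = 73,510 kg, m_f = 73,510 − 54,500 = 19,010 kg; Δv = 266×9.8×ln(3.867) = 2606.8×1.3525 ≈ 3526 m/s.
Stage 2: m₀ = 11,800 kg, m_f = 11,800 − 8,180 = 3,620 kg; Δv = 272×9.8×ln(3.26) = 2665.6×1.1816 ≈ 3150 m/s.
Total Δv = 3526 + 3150 = 6676 m/s.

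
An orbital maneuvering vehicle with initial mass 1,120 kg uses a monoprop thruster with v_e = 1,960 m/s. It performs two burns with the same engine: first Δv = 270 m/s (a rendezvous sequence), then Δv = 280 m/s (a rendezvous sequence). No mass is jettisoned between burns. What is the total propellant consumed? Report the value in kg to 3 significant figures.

After the first burn: m = 1120 × exp(−270/1960.0) = 1120 × 0.87131 = 975.867 kg.
After the second burn: m = 975.867 × exp(−280/1960.0) = 975.867 × 0.86688 = 845.96 kg.
Total propellant = m₀ − m_final = 1120 − 845.96 = 274.04 kg.

total propellant consumed ≈ 274 kg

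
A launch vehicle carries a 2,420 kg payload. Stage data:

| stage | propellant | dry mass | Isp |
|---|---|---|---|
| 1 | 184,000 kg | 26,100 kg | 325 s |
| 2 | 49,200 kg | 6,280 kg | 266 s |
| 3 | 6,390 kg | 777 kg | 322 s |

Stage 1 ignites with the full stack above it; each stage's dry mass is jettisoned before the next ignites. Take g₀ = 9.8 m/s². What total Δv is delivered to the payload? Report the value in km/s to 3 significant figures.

Ignition mass of stage 1 = 184,000+26,100 + 49,200+6,280 + 6,390+777 + 2,420 = 275,167 kg.
Stage 1: m₀ = 275,167 kg, m_f = 275,167 − 184,000 = 91,167 kg; Δv = 325×9.8×ln(3.018) = 3185.0×1.1047 ≈ 3518 m/s.
Stage 2: m₀ = 65,067 kg, m_f = 65,067 − 49,200 = 15,867 kg; Δv = 266×9.8×ln(4.101) = 2606.8×1.4112 ≈ 3679 m/s.
Stage 3: m₀ = 9,587 kg, m_f = 9,587 − 6,390 = 3,197 kg; Δv = 322×9.8×ln(2.999) = 3155.6×1.0982 ≈ 3465 m/s.
Total Δv = 3518 + 3679 + 3465 = 10662 m/s.

Δv ≈ 10.7 km/s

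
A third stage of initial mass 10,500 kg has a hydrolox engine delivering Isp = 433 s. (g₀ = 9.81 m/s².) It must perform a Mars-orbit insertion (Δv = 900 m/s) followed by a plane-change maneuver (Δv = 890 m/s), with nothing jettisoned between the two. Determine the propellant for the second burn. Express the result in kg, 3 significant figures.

v_e = Isp · g₀ = 433 × 9.81 = 4247.7 m/s.
After the first burn: m = 10500 × exp(−900/4247.7) = 10500 × 0.80906 = 8,495.13 kg.
After the second burn: m = 8,495.13 × exp(−890/4247.7) = 8,495.13 × 0.81097 = 6,889.3 kg.
Second-burn propellant = 8,495.13 − 6,889.3 = 1,605.83 kg.

propellant for the second burn ≈ 1610 kg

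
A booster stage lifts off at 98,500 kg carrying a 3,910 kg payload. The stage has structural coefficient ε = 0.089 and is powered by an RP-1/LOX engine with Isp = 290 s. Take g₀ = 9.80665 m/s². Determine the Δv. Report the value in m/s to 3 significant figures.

Δv ≈ 5910 m/s

Stage wet mass = m₀ − payload = 98,500 − 3,910 = 94,590 kg.
Stage dry mass = ε × stage wet mass = 0.089 × 94,590 = 8,418.51 kg.
Burnout mass m_f = stage dry + payload = 8,418.51 + 3,910 = 12,328.51 kg.
v_e = Isp · g₀ = 290 × 9.80665 = 2843.9 m/s.
By the Tsiolkovsky rocket equation, Δv = v_e · ln(98,500/12,328.51) = 2843.9 × ln(7.99) = 2843.9 × 2.0781 ≈ 5910 m/s.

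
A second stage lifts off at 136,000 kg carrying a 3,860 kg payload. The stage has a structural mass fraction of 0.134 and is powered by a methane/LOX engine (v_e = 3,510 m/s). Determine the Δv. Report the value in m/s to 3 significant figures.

Stage wet mass = m₀ − payload = 136,000 − 3,860 = 132,140 kg.
Stage dry mass = ε × stage wet mass = 0.134 × 132,140 = 17,706.8 kg.
Burnout mass m_f = stage dry + payload = 17,706.8 + 3,860 = 21,566.8 kg.
From the ideal rocket equation, Δv = v_e · ln(136,000/21,566.8) = 3510.0 × ln(6.306) = 3510.0 × 1.8415 ≈ 6464 m/s.

Δv ≈ 6460 m/s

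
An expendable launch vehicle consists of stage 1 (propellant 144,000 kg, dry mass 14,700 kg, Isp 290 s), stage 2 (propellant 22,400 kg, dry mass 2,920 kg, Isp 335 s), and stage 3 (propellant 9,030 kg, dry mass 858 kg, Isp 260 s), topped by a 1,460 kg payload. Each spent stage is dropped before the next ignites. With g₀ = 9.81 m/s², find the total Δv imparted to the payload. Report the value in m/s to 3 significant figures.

Δv ≈ 11000 m/s

Ignition mass of stage 1 = 144,000+14,700 + 22,400+2,920 + 9,030+858 + 1,460 = 195,368 kg.
Stage 1: m₀ = 195,368 kg, m_f = 195,368 − 144,000 = 51,368 kg; Δv = 290×9.81×ln(3.803) = 2844.9×1.3359 ≈ 3800 m/s.
Stage 2: m₀ = 36,668 kg, m_f = 36,668 − 22,400 = 14,268 kg; Δv = 335×9.81×ln(2.57) = 3286.4×0.9439 ≈ 3102 m/s.
Stage 3: m₀ = 11,348 kg, m_f = 11,348 − 9,030 = 2,318 kg; Δv = 260×9.81×ln(4.896) = 2550.6×1.5883 ≈ 4051 m/s.
Total Δv = 3800 + 3102 + 4051 = 10953 m/s.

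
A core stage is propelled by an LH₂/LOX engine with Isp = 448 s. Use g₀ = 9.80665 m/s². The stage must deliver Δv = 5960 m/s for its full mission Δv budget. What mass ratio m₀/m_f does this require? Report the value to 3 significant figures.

mass ratio ≈ 3.88

v_e = Isp · g₀ = 448 × 9.80665 = 4393.4 m/s.
From the ideal rocket equation, m₀/m_f = exp(Δv / v_e) = exp(5960 / 4393.4) = exp(1.3566) = 3.8829.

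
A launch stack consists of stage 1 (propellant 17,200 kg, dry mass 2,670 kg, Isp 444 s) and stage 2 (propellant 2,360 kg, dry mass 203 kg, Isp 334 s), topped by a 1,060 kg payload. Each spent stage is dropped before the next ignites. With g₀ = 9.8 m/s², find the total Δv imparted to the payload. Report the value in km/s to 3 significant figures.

Ignition mass of stage 1 = 17,200+2,670 + 2,360+203 + 1,060 = 23,493 kg.
Stage 1: m₀ = 23,493 kg, m_f = 23,493 − 17,200 = 6,293 kg; Δv = 444×9.8×ln(3.733) = 4351.2×1.3173 ≈ 5732 m/s.
Stage 2: m₀ = 3,623 kg, m_f = 3,623 − 2,360 = 1,263 kg; Δv = 334×9.8×ln(2.869) = 3273.2×1.0538 ≈ 3449 m/s.
Total Δv = 5732 + 3449 = 9181 m/s.

Δv ≈ 9.18 km/s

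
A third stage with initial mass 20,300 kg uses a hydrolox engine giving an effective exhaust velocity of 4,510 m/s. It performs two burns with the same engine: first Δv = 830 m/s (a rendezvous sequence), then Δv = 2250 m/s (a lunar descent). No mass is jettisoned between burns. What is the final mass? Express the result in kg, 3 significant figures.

After the first burn: m = 20300 × exp(−830/4510.0) = 20300 × 0.83191 = 16,887.8 kg.
After the second burn: m = 16,887.8 × exp(−2250/4510.0) = 16,887.8 × 0.60720 = 10,254.3 kg.

final mass ≈ 10300 kg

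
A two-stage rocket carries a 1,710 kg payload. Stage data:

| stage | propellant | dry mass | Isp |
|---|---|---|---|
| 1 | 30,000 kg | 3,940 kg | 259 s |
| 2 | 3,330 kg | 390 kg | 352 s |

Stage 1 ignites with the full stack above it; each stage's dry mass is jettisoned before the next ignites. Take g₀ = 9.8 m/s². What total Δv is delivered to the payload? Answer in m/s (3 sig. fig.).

Δv ≈ 6920 m/s

Ignition mass of stage 1 = 30,000+3,940 + 3,330+390 + 1,710 = 39,370 kg.
Stage 1: m₀ = 39,370 kg, m_f = 39,370 − 30,000 = 9,370 kg; Δv = 259×9.8×ln(4.202) = 2538.2×1.4355 ≈ 3644 m/s.
Stage 2: m₀ = 5,430 kg, m_f = 5,430 − 3,330 = 2,100 kg; Δv = 352×9.8×ln(2.586) = 3449.6×0.9500 ≈ 3277 m/s.
Total Δv = 3644 + 3277 = 6921 m/s.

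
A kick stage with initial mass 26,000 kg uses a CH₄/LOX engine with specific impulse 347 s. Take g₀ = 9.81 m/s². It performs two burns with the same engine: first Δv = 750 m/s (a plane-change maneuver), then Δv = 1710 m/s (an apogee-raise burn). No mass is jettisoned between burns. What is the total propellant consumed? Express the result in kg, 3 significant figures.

total propellant consumed ≈ 13400 kg

v_e = Isp · g₀ = 347 × 9.81 = 3404.1 m/s.
After the first burn: m = 26000 × exp(−750/3404.1) = 26000 × 0.80226 = 20,858.8 kg.
After the second burn: m = 20,858.8 × exp(−1710/3404.1) = 20,858.8 × 0.60511 = 12,621.9 kg.
Total propellant = m₀ − m_final = 26000 − 12,621.9 = 13,378.1 kg.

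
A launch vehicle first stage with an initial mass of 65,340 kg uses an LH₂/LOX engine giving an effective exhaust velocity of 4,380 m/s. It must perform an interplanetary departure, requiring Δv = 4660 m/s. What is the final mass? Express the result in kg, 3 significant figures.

final mass ≈ 22500 kg

Rocket equation: m₀/m_f = exp(Δv / v_e) = exp(4660 / 4380.0) = exp(1.0639) = 2.8977.
m_f = m₀ / 2.8977 = 65,340 / 2.8977 = 22,548.9 kg.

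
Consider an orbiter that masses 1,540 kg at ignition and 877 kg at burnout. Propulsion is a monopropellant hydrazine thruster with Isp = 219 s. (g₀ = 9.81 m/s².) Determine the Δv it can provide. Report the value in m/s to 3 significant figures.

v_e = Isp · g₀ = 219 × 9.81 = 2148.4 m/s.
Using Δv = v_e ln(m₀/m_f): Δv = v_e · ln(m₀/m_f) = 2148.4 × ln(1.756) = 2148.4 × 0.5630 ≈ 1209.6 m/s.

Δv ≈ 1210 m/s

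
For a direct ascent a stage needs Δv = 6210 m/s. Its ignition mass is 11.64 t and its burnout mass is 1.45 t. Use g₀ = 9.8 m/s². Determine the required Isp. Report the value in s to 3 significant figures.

ln(m₀/m_f) = ln(11640/1450) = ln(8.028) = 2.0829.
Rocket equation: v_e = Δv / ln(m₀/m_f) = 6210 / 2.0829 = 2981.4 m/s.
Isp = v_e / g₀ = 2981.4 / 9.8 = 304.2 s.

Isp ≈ 304 s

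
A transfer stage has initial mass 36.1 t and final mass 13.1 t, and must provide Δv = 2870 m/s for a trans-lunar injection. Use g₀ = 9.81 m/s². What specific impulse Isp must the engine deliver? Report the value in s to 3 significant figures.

Isp ≈ 289 s

ln(m₀/m_f) = ln(36100/13100) = ln(2.756) = 1.0137.
v_e = Δv / ln(m₀/m_f) = 2870 / 1.0137 = 2831.3 m/s.
Isp = v_e / g₀ = 2831.3 / 9.81 = 288.6 s.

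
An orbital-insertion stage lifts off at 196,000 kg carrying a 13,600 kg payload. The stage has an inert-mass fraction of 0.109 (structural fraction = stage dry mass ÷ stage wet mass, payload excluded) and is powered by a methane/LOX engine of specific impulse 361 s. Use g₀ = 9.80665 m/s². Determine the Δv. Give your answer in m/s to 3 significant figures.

Δv ≈ 6260 m/s

Stage wet mass = m₀ − payload = 196,000 − 13,600 = 182,400 kg.
Stage dry mass = ε × stage wet mass = 0.109 × 182,400 = 19,881.6 kg.
Burnout mass m_f = stage dry + payload = 19,881.6 + 13,600 = 33,481.6 kg.
v_e = Isp · g₀ = 361 × 9.80665 = 3540.2 m/s.
Using Δv = v_e ln(m₀/m_f): Δv = v_e · ln(196,000/33,481.6) = 3540.2 × ln(5.854) = 3540.2 × 1.7671 ≈ 6256 m/s.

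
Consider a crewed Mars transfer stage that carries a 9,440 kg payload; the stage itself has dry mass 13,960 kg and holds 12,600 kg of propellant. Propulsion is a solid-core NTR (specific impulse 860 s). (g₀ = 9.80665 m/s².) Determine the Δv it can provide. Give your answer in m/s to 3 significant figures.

v_e = Isp · g₀ = 860 × 9.80665 = 8433.7 m/s.
m₀ = payload + dry + propellant = 9,440 + 13,960 + 12,600 = 36,000 kg.
m_f = payload + dry = 9,440 + 13,960 = 23,400 kg.
Δv = v_e · ln(m₀/m_f) = 8433.7 × ln(1.538) = 8433.7 × 0.4308 ≈ 3633.1 m/s.

Δv ≈ 3630 m/s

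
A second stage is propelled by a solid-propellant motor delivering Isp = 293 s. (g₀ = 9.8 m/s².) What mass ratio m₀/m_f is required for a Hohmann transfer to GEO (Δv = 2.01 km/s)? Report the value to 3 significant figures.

v_e = Isp · g₀ = 293 × 9.8 = 2871.4 m/s.
From the ideal rocket equation, m₀/m_f = exp(Δv / v_e) = exp(2010 / 2871.4) = exp(0.7000) = 2.0138.

mass ratio ≈ 2.01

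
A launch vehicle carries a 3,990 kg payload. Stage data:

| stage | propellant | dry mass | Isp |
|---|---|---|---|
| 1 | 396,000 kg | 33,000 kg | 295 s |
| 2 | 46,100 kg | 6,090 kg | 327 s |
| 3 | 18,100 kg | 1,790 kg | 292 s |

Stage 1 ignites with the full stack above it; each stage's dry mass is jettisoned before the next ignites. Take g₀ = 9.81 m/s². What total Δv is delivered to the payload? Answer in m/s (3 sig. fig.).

Δv ≈ 11500 m/s

Ignition mass of stage 1 = 396,000+33,000 + 46,100+6,090 + 18,100+1,790 + 3,990 = 505,070 kg.
Stage 1: m₀ = 505,070 kg, m_f = 505,070 − 396,000 = 109,070 kg; Δv = 295×9.81×ln(4.631) = 2894.0×1.5327 ≈ 4436 m/s.
Stage 2: m₀ = 76,070 kg, m_f = 76,070 − 46,100 = 29,970 kg; Δv = 327×9.81×ln(2.538) = 3207.9×0.9315 ≈ 2988 m/s.
Stage 3: m₀ = 23,880 kg, m_f = 23,880 − 18,100 = 5,780 kg; Δv = 292×9.81×ln(4.131) = 2864.5×1.4186 ≈ 4064 m/s.
Total Δv = 4436 + 2988 + 4064 = 11488 m/s.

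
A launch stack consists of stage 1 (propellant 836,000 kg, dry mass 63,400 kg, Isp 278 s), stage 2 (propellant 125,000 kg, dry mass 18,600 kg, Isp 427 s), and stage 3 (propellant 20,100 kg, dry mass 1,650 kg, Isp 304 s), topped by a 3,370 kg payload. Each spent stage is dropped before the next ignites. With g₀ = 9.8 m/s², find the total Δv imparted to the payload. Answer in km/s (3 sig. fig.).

Ignition mass of stage 1 = 836,000+63,400 + 125,000+18,600 + 20,100+1,650 + 3,370 = 1,068,120 kg.
Stage 1: m₀ = 1,068,120 kg, m_f = 1,068,120 − 836,000 = 232,120 kg; Δv = 278×9.8×ln(4.602) = 2724.4×1.5264 ≈ 4159 m/s.
Stage 2: m₀ = 168,720 kg, m_f = 168,720 − 125,000 = 43,720 kg; Δv = 427×9.8×ln(3.859) = 4184.6×1.3504 ≈ 5651 m/s.
Stage 3: m₀ = 25,120 kg, m_f = 25,120 − 20,100 = 5,020 kg; Δv = 304×9.8×ln(5.004) = 2979.2×1.6102 ≈ 4797 m/s.
Total Δv = 4159 + 5651 + 4797 = 14607 m/s.

Δv ≈ 14.6 km/s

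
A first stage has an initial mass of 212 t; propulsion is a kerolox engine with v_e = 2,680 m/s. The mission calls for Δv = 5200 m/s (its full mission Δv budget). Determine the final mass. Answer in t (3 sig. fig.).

final mass ≈ 30.5 t

By the Tsiolkovsky rocket equation, m₀/m_f = exp(Δv / v_e) = exp(5200 / 2680.0) = exp(1.9403) = 6.9608.
m_f = m₀ / 6.9608 = 212 / 6.9608 = 30.4563 t.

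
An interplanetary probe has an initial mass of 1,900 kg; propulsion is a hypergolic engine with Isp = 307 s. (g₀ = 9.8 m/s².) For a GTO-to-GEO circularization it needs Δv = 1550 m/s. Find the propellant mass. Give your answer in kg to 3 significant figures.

v_e = Isp · g₀ = 307 × 9.8 = 3008.6 m/s.
Rocket equation: m₀/m_f = exp(Δv / v_e) = exp(1550 / 3008.6) = exp(0.5152) = 1.6740.
m_f = 1,900 / 1.6740 = 1,135.01 kg, so propellant = m₀ − m_f = 1,900 − 1,135.01 = 764.99 kg.

propellant mass ≈ 765 kg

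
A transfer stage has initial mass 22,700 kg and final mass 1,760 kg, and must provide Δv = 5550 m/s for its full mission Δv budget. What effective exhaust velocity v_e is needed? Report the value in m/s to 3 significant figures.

v_e ≈ 2170 m/s

ln(m₀/m_f) = ln(22700/1760) = ln(12.9) = 2.5571.
By the Tsiolkovsky rocket equation, v_e = Δv / ln(m₀/m_f) = 5550 / 2.5571 = 2170.5 m/s.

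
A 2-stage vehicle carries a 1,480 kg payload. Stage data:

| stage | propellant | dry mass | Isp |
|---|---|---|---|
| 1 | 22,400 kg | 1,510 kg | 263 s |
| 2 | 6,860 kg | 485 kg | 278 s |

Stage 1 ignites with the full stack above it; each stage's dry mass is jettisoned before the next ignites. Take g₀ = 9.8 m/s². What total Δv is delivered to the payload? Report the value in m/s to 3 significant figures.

Ignition mass of stage 1 = 22,400+1,510 + 6,860+485 + 1,480 = 32,735 kg.
Stage 1: m₀ = 32,735 kg, m_f = 32,735 − 22,400 = 10,335 kg; Δv = 263×9.8×ln(3.167) = 2577.4×1.1529 ≈ 2972 m/s.
Stage 2: m₀ = 8,825 kg, m_f = 8,825 − 6,860 = 1,965 kg; Δv = 278×9.8×ln(4.491) = 2724.4×1.5021 ≈ 4092 m/s.
Total Δv = 2972 + 4092 = 7064 m/s.

Δv ≈ 7060 m/s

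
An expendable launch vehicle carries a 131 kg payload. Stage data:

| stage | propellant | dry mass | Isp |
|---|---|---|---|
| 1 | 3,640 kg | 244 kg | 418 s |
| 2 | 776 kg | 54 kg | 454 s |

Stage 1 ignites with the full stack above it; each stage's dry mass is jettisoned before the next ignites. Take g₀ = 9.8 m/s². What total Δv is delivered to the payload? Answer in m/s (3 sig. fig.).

Δv ≈ 13000 m/s

Ignition mass of stage 1 = 3,640+244 + 776+54 + 131 = 4,845 kg.
Stage 1: m₀ = 4,845 kg, m_f = 4,845 − 3,640 = 1,205 kg; Δv = 418×9.8×ln(4.021) = 4096.4×1.3915 ≈ 5700 m/s.
Stage 2: m₀ = 961 kg, m_f = 961 − 776 = 185 kg; Δv = 454×9.8×ln(5.195) = 4449.2×1.6476 ≈ 7331 m/s.
Total Δv = 5700 + 7331 = 13031 m/s.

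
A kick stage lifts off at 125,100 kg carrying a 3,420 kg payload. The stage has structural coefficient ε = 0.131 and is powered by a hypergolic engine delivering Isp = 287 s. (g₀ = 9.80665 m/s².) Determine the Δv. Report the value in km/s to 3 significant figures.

Stage wet mass = m₀ − payload = 125,100 − 3,420 = 121,680 kg.
Stage dry mass = ε × stage wet mass = 0.131 × 121,680 = 15,940.1 kg.
Burnout mass m_f = stage dry + payload = 15,940.1 + 3,420 = 19,360.1 kg.
v_e = Isp · g₀ = 287 × 9.80665 = 2814.5 m/s.
Using Δv = v_e ln(m₀/m_f): Δv = v_e · ln(125,100/19,360.1) = 2814.5 × ln(6.462) = 2814.5 × 1.8659 ≈ 5252 m/s.

Δv ≈ 5.25 km/s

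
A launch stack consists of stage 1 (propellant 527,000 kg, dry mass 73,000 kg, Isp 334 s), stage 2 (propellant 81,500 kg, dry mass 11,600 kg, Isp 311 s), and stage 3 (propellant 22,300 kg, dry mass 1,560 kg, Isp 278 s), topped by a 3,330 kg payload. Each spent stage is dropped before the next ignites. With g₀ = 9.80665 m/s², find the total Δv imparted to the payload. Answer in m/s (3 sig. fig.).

Ignition mass of stage 1 = 527,000+73,000 + 81,500+11,600 + 22,300+1,560 + 3,330 = 720,290 kg.
Stage 1: m₀ = 720,290 kg, m_f = 720,290 − 527,000 = 193,290 kg; Δv = 334×9.80665×ln(3.726) = 3275.4×1.3155 ≈ 4309 m/s.
Stage 2: m₀ = 120,290 kg, m_f = 120,290 − 81,500 = 38,790 kg; Δv = 311×9.80665×ln(3.101) = 3049.9×1.1317 ≈ 3452 m/s.
Stage 3: m₀ = 27,190 kg, m_f = 27,190 − 22,300 = 4,890 kg; Δv = 278×9.80665×ln(5.56) = 2726.2×1.7157 ≈ 4677 m/s.
Total Δv = 4309 + 3452 + 4677 = 12438 m/s.

Δv ≈ 12400 m/s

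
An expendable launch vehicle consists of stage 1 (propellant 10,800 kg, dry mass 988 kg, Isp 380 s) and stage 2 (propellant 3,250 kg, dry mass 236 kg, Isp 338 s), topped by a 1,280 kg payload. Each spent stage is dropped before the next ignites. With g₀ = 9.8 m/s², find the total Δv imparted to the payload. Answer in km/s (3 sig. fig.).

Δv ≈ 7.73 km/s

Ignition mass of stage 1 = 10,800+988 + 3,250+236 + 1,280 = 16,554 kg.
Stage 1: m₀ = 16,554 kg, m_f = 16,554 − 10,800 = 5,754 kg; Δv = 380×9.8×ln(2.877) = 3724.0×1.0567 ≈ 3935 m/s.
Stage 2: m₀ = 4,766 kg, m_f = 4,766 − 3,250 = 1,516 kg; Δv = 338×9.8×ln(3.144) = 3312.4×1.1454 ≈ 3794 m/s.
Total Δv = 3935 + 3794 = 7729 m/s.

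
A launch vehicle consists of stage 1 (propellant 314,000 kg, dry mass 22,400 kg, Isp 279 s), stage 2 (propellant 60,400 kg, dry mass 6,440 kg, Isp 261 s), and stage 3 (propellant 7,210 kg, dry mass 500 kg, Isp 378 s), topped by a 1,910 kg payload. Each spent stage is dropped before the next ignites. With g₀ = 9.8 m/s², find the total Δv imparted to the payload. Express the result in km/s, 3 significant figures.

Δv ≈ 13.0 km/s

Ignition mass of stage 1 = 314,000+22,400 + 60,400+6,440 + 7,210+500 + 1,910 = 412,860 kg.
Stage 1: m₀ = 412,860 kg, m_f = 412,860 − 314,000 = 98,860 kg; Δv = 279×9.8×ln(4.176) = 2734.2×1.4294 ≈ 3908 m/s.
Stage 2: m₀ = 76,460 kg, m_f = 76,460 − 60,400 = 16,060 kg; Δv = 261×9.8×ln(4.761) = 2557.8×1.5604 ≈ 3991 m/s.
Stage 3: m₀ = 9,620 kg, m_f = 9,620 − 7,210 = 2,410 kg; Δv = 378×9.8×ln(3.992) = 3704.4×1.3842 ≈ 5128 m/s.
Total Δv = 3908 + 3991 + 5128 = 13027 m/s.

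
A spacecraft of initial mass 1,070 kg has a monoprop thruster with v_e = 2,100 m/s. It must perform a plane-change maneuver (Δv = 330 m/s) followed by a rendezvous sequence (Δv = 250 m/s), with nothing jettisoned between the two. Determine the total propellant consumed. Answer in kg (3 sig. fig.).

total propellant consumed ≈ 258 kg

After the first burn: m = 1070 × exp(−330/2100.0) = 1070 × 0.85458 = 914.401 kg.
After the second burn: m = 914.401 × exp(−250/2100.0) = 914.401 × 0.88777 = 811.778 kg.
Total propellant = m₀ − m_final = 1070 − 811.778 = 258.222 kg.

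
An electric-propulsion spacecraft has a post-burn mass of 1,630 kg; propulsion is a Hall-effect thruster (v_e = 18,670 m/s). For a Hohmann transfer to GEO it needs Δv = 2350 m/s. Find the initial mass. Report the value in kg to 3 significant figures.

initial mass ≈ 1850 kg

m₀/m_f = exp(Δv / v_e) = exp(2350 / 18670.0) = exp(0.1259) = 1.1341.
m₀ = m_f × 1.1341 = 1,630 × 1.1341 = 1,848.58 kg.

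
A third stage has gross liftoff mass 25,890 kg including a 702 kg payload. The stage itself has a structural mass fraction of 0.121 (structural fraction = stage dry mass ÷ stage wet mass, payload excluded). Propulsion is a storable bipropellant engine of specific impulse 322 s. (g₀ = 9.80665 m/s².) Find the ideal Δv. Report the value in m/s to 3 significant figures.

Stage wet mass = m₀ − payload = 25,890 − 702 = 25,188 kg.
Stage dry mass = ε × stage wet mass = 0.121 × 25,188 = 3,047.75 kg.
Burnout mass m_f = stage dry + payload = 3,047.75 + 702 = 3,749.75 kg.
v_e = Isp · g₀ = 322 × 9.80665 = 3157.7 m/s.
By the Tsiolkovsky rocket equation, Δv = v_e · ln(25,890/3,749.75) = 3157.7 × ln(6.904) = 3157.7 × 1.9322 ≈ 6101 m/s.

Δv ≈ 6100 m/s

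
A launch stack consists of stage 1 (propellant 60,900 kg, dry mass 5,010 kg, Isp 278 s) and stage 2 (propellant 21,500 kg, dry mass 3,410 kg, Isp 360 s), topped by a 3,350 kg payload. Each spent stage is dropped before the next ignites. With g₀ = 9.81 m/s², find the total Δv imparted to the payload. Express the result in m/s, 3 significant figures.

Ignition mass of stage 1 = 60,900+5,010 + 21,500+3,410 + 3,350 = 94,170 kg.
Stage 1: m₀ = 94,170 kg, m_f = 94,170 − 60,900 = 33,270 kg; Δv = 278×9.81×ln(2.83) = 2727.2×1.0404 ≈ 2837 m/s.
Stage 2: m₀ = 28,260 kg, m_f = 28,260 − 21,500 = 6,760 kg; Δv = 360×9.81×ln(4.18) = 3531.6×1.4304 ≈ 5052 m/s.
Total Δv = 2837 + 5052 = 7889 m/s.

Δv ≈ 7890 m/s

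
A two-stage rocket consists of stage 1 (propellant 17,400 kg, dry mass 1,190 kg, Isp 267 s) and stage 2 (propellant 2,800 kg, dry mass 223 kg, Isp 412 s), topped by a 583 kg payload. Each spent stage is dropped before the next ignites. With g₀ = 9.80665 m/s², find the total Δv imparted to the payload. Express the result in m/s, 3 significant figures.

Δv ≈ 10100 m/s

Ignition mass of stage 1 = 17,400+1,190 + 2,800+223 + 583 = 22,196 kg.
Stage 1: m₀ = 22,196 kg, m_f = 22,196 − 17,400 = 4,796 kg; Δv = 267×9.80665×ln(4.628) = 2618.4×1.5321 ≈ 4012 m/s.
Stage 2: m₀ = 3,606 kg, m_f = 3,606 − 2,800 = 806 kg; Δv = 412×9.80665×ln(4.474) = 4040.3×1.4983 ≈ 6054 m/s.
Total Δv = 4012 + 6054 = 10066 m/s.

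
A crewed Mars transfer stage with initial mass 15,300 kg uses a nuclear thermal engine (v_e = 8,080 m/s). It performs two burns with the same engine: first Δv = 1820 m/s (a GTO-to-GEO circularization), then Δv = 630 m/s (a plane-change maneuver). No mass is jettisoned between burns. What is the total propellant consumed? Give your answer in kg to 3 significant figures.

After the first burn: m = 15300 × exp(−1820/8080.0) = 15300 × 0.79832 = 12,214.3 kg.
After the second burn: m = 12,214.3 × exp(−630/8080.0) = 12,214.3 × 0.92499 = 11,298.1 kg.
Total propellant = m₀ − m_final = 15300 − 11,298.1 = 4,001.9 kg.

total propellant consumed ≈ 4000 kg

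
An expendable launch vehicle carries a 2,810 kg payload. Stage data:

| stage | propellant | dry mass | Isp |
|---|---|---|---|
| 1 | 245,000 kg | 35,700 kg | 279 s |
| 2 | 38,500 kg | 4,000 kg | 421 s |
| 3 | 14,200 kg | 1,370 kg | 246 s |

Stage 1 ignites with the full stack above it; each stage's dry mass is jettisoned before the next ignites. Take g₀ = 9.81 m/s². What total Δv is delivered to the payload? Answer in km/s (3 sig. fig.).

Δv ≈ 11.2 km/s

Ignition mass of stage 1 = 245,000+35,700 + 38,500+4,000 + 14,200+1,370 + 2,810 = 341,580 kg.
Stage 1: m₀ = 341,580 kg, m_f = 341,580 − 245,000 = 96,580 kg; Δv = 279×9.81×ln(3.537) = 2737.0×1.2632 ≈ 3457 m/s.
Stage 2: m₀ = 60,880 kg, m_f = 60,880 − 38,500 = 22,380 kg; Δv = 421×9.81×ln(2.72) = 4130.0×1.0007 ≈ 4133 m/s.
Stage 3: m₀ = 18,380 kg, m_f = 18,380 − 14,200 = 4,180 kg; Δv = 246×9.81×ln(4.397) = 2413.3×1.4810 ≈ 3574 m/s.
Total Δv = 3457 + 4133 + 3574 = 11164 m/s.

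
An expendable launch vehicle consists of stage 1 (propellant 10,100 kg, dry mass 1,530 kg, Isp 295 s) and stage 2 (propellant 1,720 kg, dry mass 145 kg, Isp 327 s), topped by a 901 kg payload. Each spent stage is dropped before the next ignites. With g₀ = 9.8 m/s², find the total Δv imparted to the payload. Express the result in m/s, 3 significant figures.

Ignition mass of stage 1 = 10,100+1,530 + 1,720+145 + 901 = 14,396 kg.
Stage 1: m₀ = 14,396 kg, m_f = 14,396 − 10,100 = 4,296 kg; Δv = 295×9.8×ln(3.351) = 2891.0×1.2093 ≈ 3496 m/s.
Stage 2: m₀ = 2,766 kg, m_f = 2,766 − 1,720 = 1,046 kg; Δv = 327×9.8×ln(2.644) = 3204.6×0.9724 ≈ 3116 m/s.
Total Δv = 3496 + 3116 = 6612 m/s.

Δv ≈ 6610 m/s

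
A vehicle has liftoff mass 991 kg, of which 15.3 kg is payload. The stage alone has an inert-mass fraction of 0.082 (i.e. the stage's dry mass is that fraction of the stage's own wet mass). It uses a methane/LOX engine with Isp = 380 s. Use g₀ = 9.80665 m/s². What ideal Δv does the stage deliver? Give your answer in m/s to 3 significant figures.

Stage wet mass = m₀ − payload = 991 − 15.3 = 975.7 kg.
Stage dry mass = ε × stage wet mass = 0.082 × 975.7 = 80.0074 kg.
Burnout mass m_f = stage dry + payload = 80.0074 + 15.3 = 95.3074 kg.
v_e = Isp · g₀ = 380 × 9.80665 = 3726.5 m/s.
Δv = v_e · ln(991/95.3074) = 3726.5 × ln(10.4) = 3726.5 × 2.3416 ≈ 8726 m/s.

Δv ≈ 8730 m/s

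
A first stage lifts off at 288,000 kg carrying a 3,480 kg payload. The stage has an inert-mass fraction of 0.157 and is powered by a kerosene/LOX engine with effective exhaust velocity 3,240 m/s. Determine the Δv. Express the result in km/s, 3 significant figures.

Δv ≈ 5.80 km/s

Stage wet mass = m₀ − payload = 288,000 − 3,480 = 284,520 kg.
Stage dry mass = ε × stage wet mass = 0.157 × 284,520 = 44,669.6 kg.
Burnout mass m_f = stage dry + payload = 44,669.6 + 3,480 = 48,149.6 kg.
Rocket equation: Δv = v_e · ln(288,000/48,149.6) = 3240.0 × ln(5.981) = 3240.0 × 1.7886 ≈ 5795 m/s.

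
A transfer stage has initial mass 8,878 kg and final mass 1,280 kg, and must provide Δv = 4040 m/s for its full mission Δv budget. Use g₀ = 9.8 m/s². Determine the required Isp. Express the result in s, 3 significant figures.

Isp ≈ 213 s

ln(m₀/m_f) = ln(8878/1280) = ln(6.936) = 1.9367.
v_e = Δv / ln(m₀/m_f) = 4040 / 1.9367 = 2086.0 m/s.
Isp = v_e / g₀ = 2086.0 / 9.8 = 212.9 s.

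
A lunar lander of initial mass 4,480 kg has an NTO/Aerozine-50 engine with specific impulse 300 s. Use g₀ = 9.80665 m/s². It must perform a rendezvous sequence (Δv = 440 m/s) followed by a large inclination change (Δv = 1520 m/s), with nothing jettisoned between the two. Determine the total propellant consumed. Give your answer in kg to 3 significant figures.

total propellant consumed ≈ 2180 kg

v_e = Isp · g₀ = 300 × 9.80665 = 2942.0 m/s.
After the first burn: m = 4480 × exp(−440/2942.0) = 4480 × 0.86109 = 3,857.68 kg.
After the second burn: m = 3,857.68 × exp(−1520/2942.0) = 3,857.68 × 0.59651 = 2,301.14 kg.
Total propellant = m₀ − m_final = 4480 − 2,301.14 = 2,178.86 kg.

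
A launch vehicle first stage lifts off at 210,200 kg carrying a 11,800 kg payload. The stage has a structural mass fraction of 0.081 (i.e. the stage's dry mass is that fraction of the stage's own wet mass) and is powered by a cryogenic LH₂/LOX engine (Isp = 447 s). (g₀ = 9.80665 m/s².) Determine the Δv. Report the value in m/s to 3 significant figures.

Stage wet mass = m₀ − payload = 210,200 − 11,800 = 198,400 kg.
Stage dry mass = ε × stage wet mass = 0.081 × 198,400 = 16,070.4 kg.
Burnout mass m_f = stage dry + payload = 16,070.4 + 11,800 = 27,870.4 kg.
v_e = Isp · g₀ = 447 × 9.80665 = 4383.6 m/s.
Δv = v_e · ln(210,200/27,870.4) = 4383.6 × ln(7.542) = 4383.6 × 2.0205 ≈ 8857 m/s.

Δv ≈ 8860 m/s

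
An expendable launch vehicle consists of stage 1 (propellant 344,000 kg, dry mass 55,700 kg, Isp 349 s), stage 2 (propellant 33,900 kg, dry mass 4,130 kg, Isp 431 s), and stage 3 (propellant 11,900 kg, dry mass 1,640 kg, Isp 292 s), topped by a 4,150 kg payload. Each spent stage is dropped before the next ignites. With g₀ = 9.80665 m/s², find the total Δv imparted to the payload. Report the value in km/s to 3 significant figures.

Ignition mass of stage 1 = 344,000+55,700 + 33,900+4,130 + 11,900+1,640 + 4,150 = 455,420 kg.
Stage 1: m₀ = 455,420 kg, m_f = 455,420 − 344,000 = 111,420 kg; Δv = 349×9.80665×ln(4.087) = 3422.5×1.4079 ≈ 4819 m/s.
Stage 2: m₀ = 55,720 kg, m_f = 55,720 − 33,900 = 21,820 kg; Δv = 431×9.80665×ln(2.554) = 4226.7×0.9375 ≈ 3963 m/s.
Stage 3: m₀ = 17,690 kg, m_f = 17,690 − 11,900 = 5,790 kg; Δv = 292×9.80665×ln(3.055) = 2863.5×1.1169 ≈ 3198 m/s.
Total Δv = 4819 + 3963 + 3198 = 11980 m/s.

Δv ≈ 12.0 km/s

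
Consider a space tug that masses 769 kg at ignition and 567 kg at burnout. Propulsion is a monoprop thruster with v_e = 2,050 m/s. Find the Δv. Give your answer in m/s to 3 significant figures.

From the ideal rocket equation, Δv = v_e · ln(m₀/m_f) = 2050.0 × ln(1.356) = 2050.0 × 0.3047 ≈ 624.7 m/s.

Δv ≈ 625 m/s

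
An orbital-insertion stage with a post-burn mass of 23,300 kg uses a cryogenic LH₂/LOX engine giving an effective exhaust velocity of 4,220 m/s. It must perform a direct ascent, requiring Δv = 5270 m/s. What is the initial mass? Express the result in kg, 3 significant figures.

initial mass ≈ 81200 kg

Rocket equation: m₀/m_f = exp(Δv / v_e) = exp(5270 / 4220.0) = exp(1.2488) = 3.4862.
m₀ = m_f × 3.4862 = 23,300 × 3.4862 = 81,228.5 kg.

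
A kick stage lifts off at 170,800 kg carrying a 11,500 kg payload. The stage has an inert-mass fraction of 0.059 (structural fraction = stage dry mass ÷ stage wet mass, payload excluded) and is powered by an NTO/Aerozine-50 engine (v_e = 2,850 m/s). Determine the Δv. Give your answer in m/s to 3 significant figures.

Δv ≈ 5990 m/s

Stage wet mass = m₀ − payload = 170,800 − 11,500 = 159,300 kg.
Stage dry mass = ε × stage wet mass = 0.059 × 159,300 = 9,398.7 kg.
Burnout mass m_f = stage dry + payload = 9,398.7 + 11,500 = 20,898.7 kg.
Using Δv = v_e ln(m₀/m_f): Δv = v_e · ln(170,800/20,898.7) = 2850.0 × ln(8.173) = 2850.0 × 2.1008 ≈ 5987 m/s.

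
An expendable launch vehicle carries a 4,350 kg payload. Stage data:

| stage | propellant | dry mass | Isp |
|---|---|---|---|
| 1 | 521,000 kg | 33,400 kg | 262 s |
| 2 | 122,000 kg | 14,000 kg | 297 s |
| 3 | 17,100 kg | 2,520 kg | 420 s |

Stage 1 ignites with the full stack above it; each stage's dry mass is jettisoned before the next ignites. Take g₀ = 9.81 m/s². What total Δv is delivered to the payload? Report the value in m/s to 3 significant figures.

Δv ≈ 12700 m/s

Ignition mass of stage 1 = 521,000+33,400 + 122,000+14,000 + 17,100+2,520 + 4,350 = 714,370 kg.
Stage 1: m₀ = 714,370 kg, m_f = 714,370 − 521,000 = 193,370 kg; Δv = 262×9.81×ln(3.694) = 2570.2×1.3068 ≈ 3359 m/s.
Stage 2: m₀ = 159,970 kg, m_f = 159,970 − 122,000 = 37,970 kg; Δv = 297×9.81×ln(4.213) = 2913.6×1.4382 ≈ 4190 m/s.
Stage 3: m₀ = 23,970 kg, m_f = 23,970 − 17,100 = 6,870 kg; Δv = 420×9.81×ln(3.489) = 4120.2×1.2496 ≈ 5149 m/s.
Total Δv = 3359 + 4190 + 5149 = 12698 m/s.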